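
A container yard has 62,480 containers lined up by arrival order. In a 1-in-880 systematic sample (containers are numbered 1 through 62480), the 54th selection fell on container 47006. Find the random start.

k = 880
r = 47006 − (54−1)×880 = 47006 − 46640 = 366

366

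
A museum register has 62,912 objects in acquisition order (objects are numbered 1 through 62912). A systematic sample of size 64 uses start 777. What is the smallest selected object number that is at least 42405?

43046

k = 62912/64 = 983
Steps past start: ⌈(42405 − 777)/983⌉ = ⌈41628/983⌉ = 43
Selected object: 777 + 43×983 = 43046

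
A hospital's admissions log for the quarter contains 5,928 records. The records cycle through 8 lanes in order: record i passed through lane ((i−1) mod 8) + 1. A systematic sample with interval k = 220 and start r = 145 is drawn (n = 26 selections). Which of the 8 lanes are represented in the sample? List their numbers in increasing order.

1, 5

Consecutive selections differ by k = 220, so their lane numbers differ by 220 mod 8 = 4.
gcd(220, 8) = 4, so the sample visits 8/4 = 2 distinct residues mod 8.
Start 145 is lane 1; the lanes hit are 1, 5.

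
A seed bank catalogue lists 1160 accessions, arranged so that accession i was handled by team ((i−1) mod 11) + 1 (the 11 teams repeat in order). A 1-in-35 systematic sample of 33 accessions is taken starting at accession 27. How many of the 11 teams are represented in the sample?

Consecutive selections differ by k = 35, so their team numbers differ by 35 mod 11 = 2.
gcd(35, 11) = 1, so the sample visits 11/1 = 11 distinct residues mod 11.
Start 27 is team 5; the teams hit are 1, 2, 3, 4, 5, 6, 7, 8, 9, 10, 11.

11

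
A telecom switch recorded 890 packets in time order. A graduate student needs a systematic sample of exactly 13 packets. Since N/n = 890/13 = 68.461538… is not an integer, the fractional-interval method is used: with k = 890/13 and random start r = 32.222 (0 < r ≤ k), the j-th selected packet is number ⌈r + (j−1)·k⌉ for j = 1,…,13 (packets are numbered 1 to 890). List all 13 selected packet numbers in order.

33, 101, 170, 238, 307, 375, 443, 512, 580, 649, 717, 786, 854

j=1: r + 0k = 32.222 → ⌈·⌉ = 33
j=2: r + 1k = 100.683538… → ⌈·⌉ = 101
j=3: r + 2k = 169.145076… → ⌈·⌉ = 170
j=4: r + 3k = 237.606615… → ⌈·⌉ = 238
j=5: r + 4k = 306.068153… → ⌈·⌉ = 307
j=6: r + 5k = 374.529692… → ⌈·⌉ = 375
j=7: r + 6k = 442.991230… → ⌈·⌉ = 443
j=8: r + 7k = 511.452769… → ⌈·⌉ = 512
j=9: r + 8k = 579.914307… → ⌈·⌉ = 580
j=10: r + 9k = 648.375846… → ⌈·⌉ = 649
j=11: r + 10k = 716.837384… → ⌈·⌉ = 717
j=12: r + 11k = 785.298923… → ⌈·⌉ = 786
j=13: r + 12k = 853.760461… → ⌈·⌉ = 854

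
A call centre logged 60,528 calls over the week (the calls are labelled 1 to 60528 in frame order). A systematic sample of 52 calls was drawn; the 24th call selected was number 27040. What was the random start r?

268

k = 60528/52 = 1164
r = 27040 − (24−1)×1164 = 27040 − 26772 = 268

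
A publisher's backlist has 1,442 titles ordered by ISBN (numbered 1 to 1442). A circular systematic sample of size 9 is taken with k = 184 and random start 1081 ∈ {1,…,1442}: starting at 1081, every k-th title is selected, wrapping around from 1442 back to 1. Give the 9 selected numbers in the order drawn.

1081, 1265, 7, 191, 375, 559, 743, 927, 1111

Selection 1: 1081
Selection 2: 1081 + 184 = 1265
Selection 3: 1265 + 184 = 1449 → 1449 − 1442 = 7
Selection 4: 7 + 184 = 191
Selection 5: 191 + 184 = 375
Selection 6: 375 + 184 = 559
Selection 7: 559 + 184 = 743
Selection 8: 743 + 184 = 927
Selection 9: 927 + 184 = 1111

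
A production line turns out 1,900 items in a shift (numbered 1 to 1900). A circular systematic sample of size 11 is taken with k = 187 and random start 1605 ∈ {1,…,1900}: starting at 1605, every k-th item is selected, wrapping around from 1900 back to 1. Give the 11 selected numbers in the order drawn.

1605, 1792, 79, 266, 453, 640, 827, 1014, 1201, 1388, 1575

Selection 1: 1605
Selection 2: 1605 + 187 = 1792
Selection 3: 1792 + 187 = 1979 → 1979 − 1900 = 79
Selection 4: 79 + 187 = 266
Selection 5: 266 + 187 = 453
Selection 6: 453 + 187 = 640
Selection 7: 640 + 187 = 827
Selection 8: 827 + 187 = 1014
Selection 9: 1014 + 187 = 1201
Selection 10: 1201 + 187 = 1388
Selection 11: 1388 + 187 = 1575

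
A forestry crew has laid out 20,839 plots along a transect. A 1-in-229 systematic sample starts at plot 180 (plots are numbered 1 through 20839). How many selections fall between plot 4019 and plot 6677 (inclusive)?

k = 229
First selection ≥ 4019: 180 + ⌈(4019−180)/229⌉·229 = 180 + 17×229 = 4073
Last selection ≤ 6677: 180 + ⌊(6677−180)/229⌋·229 = 180 + 28×229 = 6592
Count = 28 − 17 + 1 = 12

12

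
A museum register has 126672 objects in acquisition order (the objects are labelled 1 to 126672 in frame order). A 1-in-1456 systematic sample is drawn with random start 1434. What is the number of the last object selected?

126650

k = 1456
87th selection = r + (87−1)·k = 1434 + 86×1456 = 1434 + 125216 = 126650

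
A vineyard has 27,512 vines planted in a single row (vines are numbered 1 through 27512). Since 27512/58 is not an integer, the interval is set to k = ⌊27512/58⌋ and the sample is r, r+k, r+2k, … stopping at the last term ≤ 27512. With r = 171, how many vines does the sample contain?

58

k = ⌊27512/58⌋ = 474
Achieved size = ⌊(27512 − 171)/474⌋ + 1 = ⌊27341/474⌋ + 1 = 57 + 1 = 58
(last selection: 171 + 57×474 = 27189 ≤ 27512; next would be 27663 > 27512)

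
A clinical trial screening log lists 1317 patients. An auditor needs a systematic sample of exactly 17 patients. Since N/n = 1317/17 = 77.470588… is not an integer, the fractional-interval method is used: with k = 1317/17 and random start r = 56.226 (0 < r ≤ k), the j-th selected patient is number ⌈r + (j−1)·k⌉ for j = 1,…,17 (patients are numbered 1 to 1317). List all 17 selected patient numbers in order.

j=1: r + 0k = 56.226 → ⌈·⌉ = 57
j=2: r + 1k = 133.696588… → ⌈·⌉ = 134
j=3: r + 2k = 211.167176… → ⌈·⌉ = 212
j=4: r + 3k = 288.637764… → ⌈·⌉ = 289
j=5: r + 4k = 366.108352… → ⌈·⌉ = 367
j=6: r + 5k = 443.578941… → ⌈·⌉ = 444
j=7: r + 6k = 521.049529… → ⌈·⌉ = 522
j=8: r + 7k = 598.520117… → ⌈·⌉ = 599
j=9: r + 8k = 675.990705… → ⌈·⌉ = 676
j=10: r + 9k = 753.461294… → ⌈·⌉ = 754
j=11: r + 10k = 830.931882… → ⌈·⌉ = 831
j=12: r + 11k = 908.402470… → ⌈·⌉ = 909
j=13: r + 12k = 985.873058… → ⌈·⌉ = 986
j=14: r + 13k = 1063.343647… → ⌈·⌉ = 1064
j=15: r + 14k = 1140.814235… → ⌈·⌉ = 1141
j=16: r + 15k = 1218.284823… → ⌈·⌉ = 1219
j=17: r + 16k = 1295.755411… → ⌈·⌉ = 1296

57, 134, 212, 289, 367, 444, 522, 599, 676, 754, 831, 909, 986, 1064, 1141, 1219, 1296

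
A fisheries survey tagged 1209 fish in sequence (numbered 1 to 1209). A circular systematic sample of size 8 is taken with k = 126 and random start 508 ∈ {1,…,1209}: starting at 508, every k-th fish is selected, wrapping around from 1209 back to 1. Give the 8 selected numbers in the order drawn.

508, 634, 760, 886, 1012, 1138, 55, 181

Selection 1: 508
Selection 2: 508 + 126 = 634
Selection 3: 634 + 126 = 760
Selection 4: 760 + 126 = 886
Selection 5: 886 + 126 = 1012
Selection 6: 1012 + 126 = 1138
Selection 7: 1138 + 126 = 1264 → 1264 − 1209 = 55
Selection 8: 55 + 126 = 181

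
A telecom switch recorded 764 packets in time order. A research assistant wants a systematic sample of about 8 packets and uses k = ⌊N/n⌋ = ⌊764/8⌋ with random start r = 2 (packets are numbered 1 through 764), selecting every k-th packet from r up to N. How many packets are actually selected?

9

k = ⌊764/8⌋ = 95
Achieved size = ⌊(764 − 2)/95⌋ + 1 = ⌊762/95⌋ + 1 = 8 + 1 = 9
(last selection: 2 + 8×95 = 762 ≤ 764; next would be 857 > 764)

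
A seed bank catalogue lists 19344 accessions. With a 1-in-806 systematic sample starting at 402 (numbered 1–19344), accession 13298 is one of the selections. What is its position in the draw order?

k = 806
position = (13298 − 402)/806 + 1 = 12896/806 + 1 = 16 + 1 = 17

17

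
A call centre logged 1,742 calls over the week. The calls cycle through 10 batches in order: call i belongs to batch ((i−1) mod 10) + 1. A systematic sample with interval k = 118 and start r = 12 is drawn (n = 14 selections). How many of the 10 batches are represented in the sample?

Consecutive selections differ by k = 118, so their batch numbers differ by 118 mod 10 = 8.
gcd(118, 10) = 2, so the sample visits 10/2 = 5 distinct residues mod 10.
Start 12 is batch 2; the batches hit are 2, 4, 6, 8, 10.

5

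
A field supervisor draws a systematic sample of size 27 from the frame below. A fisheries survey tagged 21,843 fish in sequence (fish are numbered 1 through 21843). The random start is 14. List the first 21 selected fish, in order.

k = N/n = 21843/27 = 809
fish 1: 14
fish 2: 14 + 809 = 823
fish 3: 823 + 809 = 1632
fish 4: 1632 + 809 = 2441
fish 5: 2441 + 809 = 3250
fish 6: 3250 + 809 = 4059
fish 7: 4059 + 809 = 4868
fish 8: 4868 + 809 = 5677
fish 9: 5677 + 809 = 6486
fish 10: 6486 + 809 = 7295
fish 11: 7295 + 809 = 8104
fish 12: 8104 + 809 = 8913
fish 13: 8913 + 809 = 9722
fish 14: 9722 + 809 = 10531
fish 15: 10531 + 809 = 11340
fish 16: 11340 + 809 = 12149
fish 17: 12149 + 809 = 12958
fish 18: 12958 + 809 = 13767
fish 19: 13767 + 809 = 14576
fish 20: 14576 + 809 = 15385
fish 21: 15385 + 809 = 16194

14, 823, 1632, 2441, 3250, 4059, 4868, 5677, 6486, 7295, 8104, 8913, 9722, 10531, 11340, 12149, 12958, 13767, 14576, 15385, 16194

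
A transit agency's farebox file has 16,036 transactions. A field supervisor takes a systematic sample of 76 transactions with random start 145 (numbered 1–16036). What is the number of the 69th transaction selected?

14493

k = 16036/76 = 211
69th selection = r + (69−1)·k = 145 + 68×211 = 145 + 14348 = 14493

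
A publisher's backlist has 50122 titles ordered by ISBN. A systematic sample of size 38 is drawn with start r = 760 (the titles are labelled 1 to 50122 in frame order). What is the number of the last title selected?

49563

k = 50122/38 = 1319
38th selection = r + (38−1)·k = 760 + 37×1319 = 760 + 48803 = 49563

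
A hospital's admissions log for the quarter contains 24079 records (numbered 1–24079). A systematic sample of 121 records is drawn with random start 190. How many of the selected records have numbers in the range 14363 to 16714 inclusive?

k = 24079/121 = 199
First selection ≥ 14363: 190 + ⌈(14363−190)/199⌉·199 = 190 + 72×199 = 14518
Last selection ≤ 16714: 190 + ⌊(16714−190)/199⌋·199 = 190 + 83×199 = 16707
Count = 83 − 72 + 1 = 12

12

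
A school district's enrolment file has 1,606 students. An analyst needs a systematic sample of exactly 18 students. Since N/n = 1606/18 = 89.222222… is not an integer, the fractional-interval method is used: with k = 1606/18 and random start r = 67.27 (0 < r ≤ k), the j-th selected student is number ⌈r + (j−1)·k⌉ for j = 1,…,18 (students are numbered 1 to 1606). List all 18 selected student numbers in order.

j=1: r + 0k = 67.27 → ⌈·⌉ = 68
j=2: r + 1k = 156.492222… → ⌈·⌉ = 157
j=3: r + 2k = 245.714444… → ⌈·⌉ = 246
j=4: r + 3k = 334.936666… → ⌈·⌉ = 335
j=5: r + 4k = 424.158888… → ⌈·⌉ = 425
j=6: r + 5k = 513.381111… → ⌈·⌉ = 514
j=7: r + 6k = 602.603333… → ⌈·⌉ = 603
j=8: r + 7k = 691.825555… → ⌈·⌉ = 692
j=9: r + 8k = 781.047777… → ⌈·⌉ = 782
j=10: r + 9k = 870.27 → ⌈·⌉ = 871
j=11: r + 10k = 959.492222… → ⌈·⌉ = 960
j=12: r + 11k = 1048.714444… → ⌈·⌉ = 1049
j=13: r + 12k = 1137.936666… → ⌈·⌉ = 1138
j=14: r + 13k = 1227.158888… → ⌈·⌉ = 1228
j=15: r + 14k = 1316.381111… → ⌈·⌉ = 1317
j=16: r + 15k = 1405.603333… → ⌈·⌉ = 1406
j=17: r + 16k = 1494.825555… → ⌈·⌉ = 1495
j=18: r + 17k = 1584.047777… → ⌈·⌉ = 1585

68, 157, 246, 335, 425, 514, 603, 692, 782, 871, 960, 1049, 1138, 1228, 1317, 1406, 1495, 1585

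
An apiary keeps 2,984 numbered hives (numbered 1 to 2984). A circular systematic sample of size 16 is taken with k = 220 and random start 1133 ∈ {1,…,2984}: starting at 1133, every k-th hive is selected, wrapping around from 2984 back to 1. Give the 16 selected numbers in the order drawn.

1133, 1353, 1573, 1793, 2013, 2233, 2453, 2673, 2893, 129, 349, 569, 789, 1009, 1229, 1449

Selection 1: 1133
Selection 2: 1133 + 220 = 1353
Selection 3: 1353 + 220 = 1573
Selection 4: 1573 + 220 = 1793
Selection 5: 1793 + 220 = 2013
Selection 6: 2013 + 220 = 2233
Selection 7: 2233 + 220 = 2453
Selection 8: 2453 + 220 = 2673
Selection 9: 2673 + 220 = 2893
Selection 10: 2893 + 220 = 3113 → 3113 − 2984 = 129
Selection 11: 129 + 220 = 349
Selection 12: 349 + 220 = 569
Selection 13: 569 + 220 = 789
Selection 14: 789 + 220 = 1009
Selection 15: 1009 + 220 = 1229
Selection 16: 1229 + 220 = 1449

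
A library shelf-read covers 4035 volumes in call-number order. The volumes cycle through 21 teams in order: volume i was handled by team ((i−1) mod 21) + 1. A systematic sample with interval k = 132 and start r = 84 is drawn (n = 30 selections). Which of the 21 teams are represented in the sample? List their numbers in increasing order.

Consecutive selections differ by k = 132, so their team numbers differ by 132 mod 21 = 6.
gcd(132, 21) = 3, so the sample visits 21/3 = 7 distinct residues mod 21.
Start 84 is team 21; the teams hit are 3, 6, 9, 12, 15, 18, 21.

3, 6, 9, 12, 15, 18, 21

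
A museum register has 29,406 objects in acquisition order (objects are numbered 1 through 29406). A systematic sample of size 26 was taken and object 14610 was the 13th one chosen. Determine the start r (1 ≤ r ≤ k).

1038

k = 29406/26 = 1131
r = 14610 − (13−1)×1131 = 14610 − 13572 = 1038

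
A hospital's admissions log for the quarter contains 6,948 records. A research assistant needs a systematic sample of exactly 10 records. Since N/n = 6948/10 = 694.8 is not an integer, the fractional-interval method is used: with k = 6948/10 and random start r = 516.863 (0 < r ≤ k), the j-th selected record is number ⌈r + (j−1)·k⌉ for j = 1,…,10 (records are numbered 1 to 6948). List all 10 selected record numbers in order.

j=1: r + 0k = 516.863 → ⌈·⌉ = 517
j=2: r + 1k = 1211.663 → ⌈·⌉ = 1212
j=3: r + 2k = 1906.463 → ⌈·⌉ = 1907
j=4: r + 3k = 2601.263 → ⌈·⌉ = 2602
j=5: r + 4k = 3296.063 → ⌈·⌉ = 3297
j=6: r + 5k = 3990.863 → ⌈·⌉ = 3991
j=7: r + 6k = 4685.663 → ⌈·⌉ = 4686
j=8: r + 7k = 5380.463 → ⌈·⌉ = 5381
j=9: r + 8k = 6075.263 → ⌈·⌉ = 6076
j=10: r + 9k = 6770.063 → ⌈·⌉ = 6771

517, 1212, 1907, 2602, 3297, 3991, 4686, 5381, 6076, 6771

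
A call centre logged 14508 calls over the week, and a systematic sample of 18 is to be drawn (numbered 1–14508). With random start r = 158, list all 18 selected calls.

k = N/n = 14508/18 = 806
call 1: 158
call 2: 158 + 806 = 964
call 3: 964 + 806 = 1770
call 4: 1770 + 806 = 2576
call 5: 2576 + 806 = 3382
call 6: 3382 + 806 = 4188
call 7: 4188 + 806 = 4994
call 8: 4994 + 806 = 5800
call 9: 5800 + 806 = 6606
call 10: 6606 + 806 = 7412
call 11: 7412 + 806 = 8218
call 12: 8218 + 806 = 9024
call 13: 9024 + 806 = 9830
call 14: 9830 + 806 = 10636
call 15: 10636 + 806 = 11442
call 16: 11442 + 806 = 12248
call 17: 12248 + 806 = 13054
call 18: 13054 + 806 = 13860

158, 964, 1770, 2576, 3382, 4188, 4994, 5800, 6606, 7412, 8218, 9024, 9830, 10636, 11442, 12248, 13054, 13860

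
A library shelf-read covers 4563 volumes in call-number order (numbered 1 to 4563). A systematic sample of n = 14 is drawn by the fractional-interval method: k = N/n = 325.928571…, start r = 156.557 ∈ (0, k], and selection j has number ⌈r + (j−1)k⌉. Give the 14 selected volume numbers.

157, 483, 809, 1135, 1461, 1787, 2113, 2439, 2764, 3090, 3416, 3742, 4068, 4394

j=1: r + 0k = 156.557 → ⌈·⌉ = 157
j=2: r + 1k = 482.485571… → ⌈·⌉ = 483
j=3: r + 2k = 808.414142… → ⌈·⌉ = 809
j=4: r + 3k = 1134.342714… → ⌈·⌉ = 1135
j=5: r + 4k = 1460.271285… → ⌈·⌉ = 1461
j=6: r + 5k = 1786.199857… → ⌈·⌉ = 1787
j=7: r + 6k = 2112.128428… → ⌈·⌉ = 2113
j=8: r + 7k = 2438.057 → ⌈·⌉ = 2439
j=9: r + 8k = 2763.985571… → ⌈·⌉ = 2764
j=10: r + 9k = 3089.914142… → ⌈·⌉ = 3090
j=11: r + 10k = 3415.842714… → ⌈·⌉ = 3416
j=12: r + 11k = 3741.771285… → ⌈·⌉ = 3742
j=13: r + 12k = 4067.699857… → ⌈·⌉ = 4068
j=14: r + 13k = 4393.628428… → ⌈·⌉ = 4394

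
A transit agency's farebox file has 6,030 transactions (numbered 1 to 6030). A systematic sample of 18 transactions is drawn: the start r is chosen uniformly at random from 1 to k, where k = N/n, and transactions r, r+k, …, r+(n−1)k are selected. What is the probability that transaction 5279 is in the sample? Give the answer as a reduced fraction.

k = 6030/18 = 335.
Transaction 5279 is selected iff r ≡ 5279 (mod 335); exactly one such r in {1,…,335}.
Inclusion probability = 1/335.

1/335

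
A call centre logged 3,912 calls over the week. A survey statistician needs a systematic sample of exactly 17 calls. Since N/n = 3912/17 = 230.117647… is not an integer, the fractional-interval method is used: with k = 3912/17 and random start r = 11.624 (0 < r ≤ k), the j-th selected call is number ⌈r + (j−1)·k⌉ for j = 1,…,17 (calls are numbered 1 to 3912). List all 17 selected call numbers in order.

j=1: r + 0k = 11.624 → ⌈·⌉ = 12
j=2: r + 1k = 241.741647… → ⌈·⌉ = 242
j=3: r + 2k = 471.859294… → ⌈·⌉ = 472
j=4: r + 3k = 701.976941… → ⌈·⌉ = 702
j=5: r + 4k = 932.094588… → ⌈·⌉ = 933
j=6: r + 5k = 1162.212235… → ⌈·⌉ = 1163
j=7: r + 6k = 1392.329882… → ⌈·⌉ = 1393
j=8: r + 7k = 1622.447529… → ⌈·⌉ = 1623
j=9: r + 8k = 1852.565176… → ⌈·⌉ = 1853
j=10: r + 9k = 2082.682823… → ⌈·⌉ = 2083
j=11: r + 10k = 2312.800470… → ⌈·⌉ = 2313
j=12: r + 11k = 2542.918117… → ⌈·⌉ = 2543
j=13: r + 12k = 2773.035764… → ⌈·⌉ = 2774
j=14: r + 13k = 3003.153411… → ⌈·⌉ = 3004
j=15: r + 14k = 3233.271058… → ⌈·⌉ = 3234
j=16: r + 15k = 3463.388705… → ⌈·⌉ = 3464
j=17: r + 16k = 3693.506352… → ⌈·⌉ = 3694

12, 242, 472, 702, 933, 1163, 1393, 1623, 1853, 2083, 2313, 2543, 2774, 3004, 3234, 3464, 3694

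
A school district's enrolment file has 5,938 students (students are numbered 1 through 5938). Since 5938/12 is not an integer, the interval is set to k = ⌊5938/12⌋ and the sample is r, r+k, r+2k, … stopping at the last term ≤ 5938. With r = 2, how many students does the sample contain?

k = ⌊5938/12⌋ = 494
Achieved size = ⌊(5938 − 2)/494⌋ + 1 = ⌊5936/494⌋ + 1 = 12 + 1 = 13
(last selection: 2 + 12×494 = 5930 ≤ 5938; next would be 6424 > 5938)

13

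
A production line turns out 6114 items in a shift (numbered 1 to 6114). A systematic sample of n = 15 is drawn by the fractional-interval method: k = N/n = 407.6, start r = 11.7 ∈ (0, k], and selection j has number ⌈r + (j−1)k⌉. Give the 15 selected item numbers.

12, 420, 827, 1235, 1643, 2050, 2458, 2865, 3273, 3681, 4088, 4496, 4903, 5311, 5719

j=1: r + 0k = 11.7 → ⌈·⌉ = 12
j=2: r + 1k = 419.3 → ⌈·⌉ = 420
j=3: r + 2k = 826.9 → ⌈·⌉ = 827
j=4: r + 3k = 1234.5 → ⌈·⌉ = 1235
j=5: r + 4k = 1642.1 → ⌈·⌉ = 1643
j=6: r + 5k = 2049.7 → ⌈·⌉ = 2050
j=7: r + 6k = 2457.3 → ⌈·⌉ = 2458
j=8: r + 7k = 2864.9 → ⌈·⌉ = 2865
j=9: r + 8k = 3272.5 → ⌈·⌉ = 3273
j=10: r + 9k = 3680.1 → ⌈·⌉ = 3681
j=11: r + 10k = 4087.7 → ⌈·⌉ = 4088
j=12: r + 11k = 4495.3 → ⌈·⌉ = 4496
j=13: r + 12k = 4902.9 → ⌈·⌉ = 4903
j=14: r + 13k = 5310.5 → ⌈·⌉ = 5311
j=15: r + 14k = 5718.1 → ⌈·⌉ = 5719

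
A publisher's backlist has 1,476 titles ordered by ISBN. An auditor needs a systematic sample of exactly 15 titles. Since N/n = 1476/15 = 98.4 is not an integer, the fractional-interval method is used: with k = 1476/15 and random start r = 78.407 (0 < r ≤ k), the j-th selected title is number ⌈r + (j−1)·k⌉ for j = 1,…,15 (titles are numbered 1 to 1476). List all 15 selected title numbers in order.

79, 177, 276, 374, 473, 571, 669, 768, 866, 965, 1063, 1161, 1260, 1358, 1457

j=1: r + 0k = 78.407 → ⌈·⌉ = 79
j=2: r + 1k = 176.807 → ⌈·⌉ = 177
j=3: r + 2k = 275.207 → ⌈·⌉ = 276
j=4: r + 3k = 373.607 → ⌈·⌉ = 374
j=5: r + 4k = 472.007 → ⌈·⌉ = 473
j=6: r + 5k = 570.407 → ⌈·⌉ = 571
j=7: r + 6k = 668.807 → ⌈·⌉ = 669
j=8: r + 7k = 767.207 → ⌈·⌉ = 768
j=9: r + 8k = 865.607 → ⌈·⌉ = 866
j=10: r + 9k = 964.007 → ⌈·⌉ = 965
j=11: r + 10k = 1062.407 → ⌈·⌉ = 1063
j=12: r + 11k = 1160.807 → ⌈·⌉ = 1161
j=13: r + 12k = 1259.207 → ⌈·⌉ = 1260
j=14: r + 13k = 1357.607 → ⌈·⌉ = 1358
j=15: r + 14k = 1456.007 → ⌈·⌉ = 1457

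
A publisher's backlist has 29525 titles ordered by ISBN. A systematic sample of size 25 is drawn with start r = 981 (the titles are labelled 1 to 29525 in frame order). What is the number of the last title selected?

29325

k = 29525/25 = 1181
25th selection = r + (25−1)·k = 981 + 24×1181 = 981 + 28344 = 29325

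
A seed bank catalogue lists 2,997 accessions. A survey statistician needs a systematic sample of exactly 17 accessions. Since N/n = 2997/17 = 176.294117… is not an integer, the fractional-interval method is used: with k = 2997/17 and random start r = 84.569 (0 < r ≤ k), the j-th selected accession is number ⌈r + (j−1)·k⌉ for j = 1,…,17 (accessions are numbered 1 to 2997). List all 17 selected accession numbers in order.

j=1: r + 0k = 84.569 → ⌈·⌉ = 85
j=2: r + 1k = 260.863117… → ⌈·⌉ = 261
j=3: r + 2k = 437.157235… → ⌈·⌉ = 438
j=4: r + 3k = 613.451352… → ⌈·⌉ = 614
j=5: r + 4k = 789.745470… → ⌈·⌉ = 790
j=6: r + 5k = 966.039588… → ⌈·⌉ = 967
j=7: r + 6k = 1142.333705… → ⌈·⌉ = 1143
j=8: r + 7k = 1318.627823… → ⌈·⌉ = 1319
j=9: r + 8k = 1494.921941… → ⌈·⌉ = 1495
j=10: r + 9k = 1671.216058… → ⌈·⌉ = 1672
j=11: r + 10k = 1847.510176… → ⌈·⌉ = 1848
j=12: r + 11k = 2023.804294… → ⌈·⌉ = 2024
j=13: r + 12k = 2200.098411… → ⌈·⌉ = 2201
j=14: r + 13k = 2376.392529… → ⌈·⌉ = 2377
j=15: r + 14k = 2552.686647… → ⌈·⌉ = 2553
j=16: r + 15k = 2728.980764… → ⌈·⌉ = 2729
j=17: r + 16k = 2905.274882… → ⌈·⌉ = 2906

85, 261, 438, 614, 790, 967, 1143, 1319, 1495, 1672, 1848, 2024, 2201, 2377, 2553, 2729, 2906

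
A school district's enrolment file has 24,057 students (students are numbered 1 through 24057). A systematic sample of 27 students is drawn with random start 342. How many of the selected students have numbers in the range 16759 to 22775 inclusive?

k = 24057/27 = 891
First selection ≥ 16759: 342 + ⌈(16759−342)/891⌉·891 = 342 + 19×891 = 17271
Last selection ≤ 22775: 342 + ⌊(22775−342)/891⌋·891 = 342 + 25×891 = 22617
Count = 25 − 19 + 1 = 7

7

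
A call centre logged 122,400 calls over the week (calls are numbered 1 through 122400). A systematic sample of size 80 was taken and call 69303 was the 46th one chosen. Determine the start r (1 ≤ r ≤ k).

k = 122400/80 = 1530
r = 69303 − (46−1)×1530 = 69303 − 68850 = 453

453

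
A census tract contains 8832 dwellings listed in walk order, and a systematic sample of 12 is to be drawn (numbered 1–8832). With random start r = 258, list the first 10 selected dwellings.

k = N/n = 8832/12 = 736
dwelling 1: 258
dwelling 2: 258 + 736 = 994
dwelling 3: 994 + 736 = 1730
dwelling 4: 1730 + 736 = 2466
dwelling 5: 2466 + 736 = 3202
dwelling 6: 3202 + 736 = 3938
dwelling 7: 3938 + 736 = 4674
dwelling 8: 4674 + 736 = 5410
dwelling 9: 5410 + 736 = 6146
dwelling 10: 6146 + 736 = 6882

258, 994, 1730, 2466, 3202, 3938, 4674, 5410, 6146, 6882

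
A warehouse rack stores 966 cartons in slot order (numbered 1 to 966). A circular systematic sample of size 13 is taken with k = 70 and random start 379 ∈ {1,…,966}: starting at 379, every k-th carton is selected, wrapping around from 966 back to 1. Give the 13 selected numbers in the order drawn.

Selection 1: 379
Selection 2: 379 + 70 = 449
Selection 3: 449 + 70 = 519
Selection 4: 519 + 70 = 589
Selection 5: 589 + 70 = 659
Selection 6: 659 + 70 = 729
Selection 7: 729 + 70 = 799
Selection 8: 799 + 70 = 869
Selection 9: 869 + 70 = 939
Selection 10: 939 + 70 = 1009 → 1009 − 966 = 43
Selection 11: 43 + 70 = 113
Selection 12: 113 + 70 = 183
Selection 13: 183 + 70 = 253

379, 449, 519, 589, 659, 729, 799, 869, 939, 43, 113, 183, 253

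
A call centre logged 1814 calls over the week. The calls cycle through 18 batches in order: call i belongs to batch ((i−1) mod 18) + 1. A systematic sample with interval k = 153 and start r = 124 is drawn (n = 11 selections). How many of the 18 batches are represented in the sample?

Consecutive selections differ by k = 153, so their batch numbers differ by 153 mod 18 = 9.
gcd(153, 18) = 9, so the sample visits 18/9 = 2 distinct residues mod 18.
Start 124 is batch 16; the batches hit are 7, 16.

2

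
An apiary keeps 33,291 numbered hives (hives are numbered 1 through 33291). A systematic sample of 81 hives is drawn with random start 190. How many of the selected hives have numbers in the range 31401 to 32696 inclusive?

4

k = 33291/81 = 411
First selection ≥ 31401: 190 + ⌈(31401−190)/411⌉·411 = 190 + 76×411 = 31426
Last selection ≤ 32696: 190 + ⌊(32696−190)/411⌋·411 = 190 + 79×411 = 32659
Count = 79 − 76 + 1 = 4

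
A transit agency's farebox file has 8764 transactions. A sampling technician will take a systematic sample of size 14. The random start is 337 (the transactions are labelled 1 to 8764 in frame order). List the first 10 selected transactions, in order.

k = N/n = 8764/14 = 626
transaction 1: 337
transaction 2: 337 + 626 = 963
transaction 3: 963 + 626 = 1589
transaction 4: 1589 + 626 = 2215
transaction 5: 2215 + 626 = 2841
transaction 6: 2841 + 626 = 3467
transaction 7: 3467 + 626 = 4093
transaction 8: 4093 + 626 = 4719
transaction 9: 4719 + 626 = 5345
transaction 10: 5345 + 626 = 5971

337, 963, 1589, 2215, 2841, 3467, 4093, 4719, 5345, 5971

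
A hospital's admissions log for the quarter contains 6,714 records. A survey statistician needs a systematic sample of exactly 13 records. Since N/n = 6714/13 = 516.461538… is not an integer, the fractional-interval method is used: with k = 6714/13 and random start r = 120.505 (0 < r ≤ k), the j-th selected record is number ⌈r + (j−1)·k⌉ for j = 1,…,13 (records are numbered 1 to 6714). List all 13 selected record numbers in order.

j=1: r + 0k = 120.505 → ⌈·⌉ = 121
j=2: r + 1k = 636.966538… → ⌈·⌉ = 637
j=3: r + 2k = 1153.428076… → ⌈·⌉ = 1154
j=4: r + 3k = 1669.889615… → ⌈·⌉ = 1670
j=5: r + 4k = 2186.351153… → ⌈·⌉ = 2187
j=6: r + 5k = 2702.812692… → ⌈·⌉ = 2703
j=7: r + 6k = 3219.274230… → ⌈·⌉ = 3220
j=8: r + 7k = 3735.735769… → ⌈·⌉ = 3736
j=9: r + 8k = 4252.197307… → ⌈·⌉ = 4253
j=10: r + 9k = 4768.658846… → ⌈·⌉ = 4769
j=11: r + 10k = 5285.120384… → ⌈·⌉ = 5286
j=12: r + 11k = 5801.581923… → ⌈·⌉ = 5802
j=13: r + 12k = 6318.043461… → ⌈·⌉ = 6319

121, 637, 1154, 1670, 2187, 2703, 3220, 3736, 4253, 4769, 5286, 5802, 6319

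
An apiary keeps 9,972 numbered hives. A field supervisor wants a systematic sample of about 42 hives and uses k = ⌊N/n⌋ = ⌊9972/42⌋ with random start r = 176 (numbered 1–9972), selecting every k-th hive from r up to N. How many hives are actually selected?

k = ⌊9972/42⌋ = 237
Achieved size = ⌊(9972 − 176)/237⌋ + 1 = ⌊9796/237⌋ + 1 = 41 + 1 = 42
(last selection: 176 + 41×237 = 9893 ≤ 9972; next would be 10130 > 9972)

42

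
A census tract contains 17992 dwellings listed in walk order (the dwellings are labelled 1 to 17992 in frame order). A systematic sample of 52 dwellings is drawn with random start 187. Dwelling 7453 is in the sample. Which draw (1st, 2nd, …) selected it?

22

k = 17992/52 = 346
position = (7453 − 187)/346 + 1 = 7266/346 + 1 = 21 + 1 = 22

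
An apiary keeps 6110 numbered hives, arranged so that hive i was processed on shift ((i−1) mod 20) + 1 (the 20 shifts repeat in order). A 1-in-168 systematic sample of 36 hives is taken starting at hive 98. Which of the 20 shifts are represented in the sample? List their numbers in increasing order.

2, 6, 10, 14, 18

Consecutive selections differ by k = 168, so their shift numbers differ by 168 mod 20 = 8.
gcd(168, 20) = 4, so the sample visits 20/4 = 5 distinct residues mod 20.
Start 98 is shift 18; the shifts hit are 2, 6, 10, 14, 18.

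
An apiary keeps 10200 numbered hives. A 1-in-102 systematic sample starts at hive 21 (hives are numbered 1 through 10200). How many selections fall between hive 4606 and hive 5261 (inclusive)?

7

k = 102
First selection ≥ 4606: 21 + ⌈(4606−21)/102⌉·102 = 21 + 45×102 = 4611
Last selection ≤ 5261: 21 + ⌊(5261−21)/102⌋·102 = 21 + 51×102 = 5223
Count = 51 − 45 + 1 = 7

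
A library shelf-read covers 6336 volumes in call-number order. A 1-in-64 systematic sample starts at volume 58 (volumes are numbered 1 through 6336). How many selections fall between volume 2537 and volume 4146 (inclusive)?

25

k = 64
First selection ≥ 2537: 58 + ⌈(2537−58)/64⌉·64 = 58 + 39×64 = 2554
Last selection ≤ 4146: 58 + ⌊(4146−58)/64⌋·64 = 58 + 63×64 = 4090
Count = 63 − 39 + 1 = 25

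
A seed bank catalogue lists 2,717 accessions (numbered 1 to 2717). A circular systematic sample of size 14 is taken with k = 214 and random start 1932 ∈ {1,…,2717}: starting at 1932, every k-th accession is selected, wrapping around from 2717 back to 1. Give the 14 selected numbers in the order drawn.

Selection 1: 1932
Selection 2: 1932 + 214 = 2146
Selection 3: 2146 + 214 = 2360
Selection 4: 2360 + 214 = 2574
Selection 5: 2574 + 214 = 2788 → 2788 − 2717 = 71
Selection 6: 71 + 214 = 285
Selection 7: 285 + 214 = 499
Selection 8: 499 + 214 = 713
Selection 9: 713 + 214 = 927
Selection 10: 927 + 214 = 1141
Selection 11: 1141 + 214 = 1355
Selection 12: 1355 + 214 = 1569
Selection 13: 1569 + 214 = 1783
Selection 14: 1783 + 214 = 1997

1932, 2146, 2360, 2574, 71, 285, 499, 713, 927, 1141, 1355, 1569, 1783, 1997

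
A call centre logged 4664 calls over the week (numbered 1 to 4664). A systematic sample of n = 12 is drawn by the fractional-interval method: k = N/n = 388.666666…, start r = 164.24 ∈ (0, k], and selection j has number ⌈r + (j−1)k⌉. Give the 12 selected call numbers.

j=1: r + 0k = 164.24 → ⌈·⌉ = 165
j=2: r + 1k = 552.906666… → ⌈·⌉ = 553
j=3: r + 2k = 941.573333… → ⌈·⌉ = 942
j=4: r + 3k = 1330.24 → ⌈·⌉ = 1331
j=5: r + 4k = 1718.906666… → ⌈·⌉ = 1719
j=6: r + 5k = 2107.573333… → ⌈·⌉ = 2108
j=7: r + 6k = 2496.24 → ⌈·⌉ = 2497
j=8: r + 7k = 2884.906666… → ⌈·⌉ = 2885
j=9: r + 8k = 3273.573333… → ⌈·⌉ = 3274
j=10: r + 9k = 3662.24 → ⌈·⌉ = 3663
j=11: r + 10k = 4050.906666… → ⌈·⌉ = 4051
j=12: r + 11k = 4439.573333… → ⌈·⌉ = 4440

165, 553, 942, 1331, 1719, 2108, 2497, 2885, 3274, 3663, 4051, 4440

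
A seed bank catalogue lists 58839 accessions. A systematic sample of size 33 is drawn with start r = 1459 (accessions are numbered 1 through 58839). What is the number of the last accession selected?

58515

k = 58839/33 = 1783
33rd selection = r + (33−1)·k = 1459 + 32×1783 = 1459 + 57056 = 58515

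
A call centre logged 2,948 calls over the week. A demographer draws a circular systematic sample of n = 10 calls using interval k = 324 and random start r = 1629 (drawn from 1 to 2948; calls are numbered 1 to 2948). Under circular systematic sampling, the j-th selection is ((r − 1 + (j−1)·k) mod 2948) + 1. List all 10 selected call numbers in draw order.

1629, 1953, 2277, 2601, 2925, 301, 625, 949, 1273, 1597

Selection 1: 1629
Selection 2: 1629 + 324 = 1953
Selection 3: 1953 + 324 = 2277
Selection 4: 2277 + 324 = 2601
Selection 5: 2601 + 324 = 2925
Selection 6: 2925 + 324 = 3249 → 3249 − 2948 = 301
Selection 7: 301 + 324 = 625
Selection 8: 625 + 324 = 949
Selection 9: 949 + 324 = 1273
Selection 10: 1273 + 324 = 1597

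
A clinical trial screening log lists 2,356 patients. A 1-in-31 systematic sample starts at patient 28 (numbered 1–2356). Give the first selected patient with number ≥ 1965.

k = 31
Steps past start: ⌈(1965 − 28)/31⌉ = ⌈1937/31⌉ = 63
Selected patient: 28 + 63×31 = 1981

1981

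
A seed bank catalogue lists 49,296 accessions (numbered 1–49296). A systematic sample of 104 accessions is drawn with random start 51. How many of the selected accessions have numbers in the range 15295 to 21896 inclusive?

k = 49296/104 = 474
First selection ≥ 15295: 51 + ⌈(15295−51)/474⌉·474 = 51 + 33×474 = 15693
Last selection ≤ 21896: 51 + ⌊(21896−51)/474⌋·474 = 51 + 46×474 = 21855
Count = 46 − 33 + 1 = 14

14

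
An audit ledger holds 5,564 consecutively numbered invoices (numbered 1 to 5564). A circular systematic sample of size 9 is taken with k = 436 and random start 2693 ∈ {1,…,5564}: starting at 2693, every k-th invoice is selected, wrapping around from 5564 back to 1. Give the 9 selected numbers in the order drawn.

2693, 3129, 3565, 4001, 4437, 4873, 5309, 181, 617

Selection 1: 2693
Selection 2: 2693 + 436 = 3129
Selection 3: 3129 + 436 = 3565
Selection 4: 3565 + 436 = 4001
Selection 5: 4001 + 436 = 4437
Selection 6: 4437 + 436 = 4873
Selection 7: 4873 + 436 = 5309
Selection 8: 5309 + 436 = 5745 → 5745 − 5564 = 181
Selection 9: 181 + 436 = 617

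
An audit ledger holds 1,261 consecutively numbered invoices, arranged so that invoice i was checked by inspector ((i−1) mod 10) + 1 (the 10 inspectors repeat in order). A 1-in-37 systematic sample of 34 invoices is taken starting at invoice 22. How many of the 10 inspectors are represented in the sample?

10

Consecutive selections differ by k = 37, so their inspector numbers differ by 37 mod 10 = 7.
gcd(37, 10) = 1, so the sample visits 10/1 = 10 distinct residues mod 10.
Start 22 is inspector 2; the inspectors hit are 1, 2, 3, 4, 5, 6, 7, 8, 9, 10.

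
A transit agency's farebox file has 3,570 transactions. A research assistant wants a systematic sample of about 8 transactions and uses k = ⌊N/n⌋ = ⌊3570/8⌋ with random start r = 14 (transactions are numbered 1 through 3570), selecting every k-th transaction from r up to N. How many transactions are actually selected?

k = ⌊3570/8⌋ = 446
Achieved size = ⌊(3570 − 14)/446⌋ + 1 = ⌊3556/446⌋ + 1 = 7 + 1 = 8
(last selection: 14 + 7×446 = 3136 ≤ 3570; next would be 3582 > 3570)

8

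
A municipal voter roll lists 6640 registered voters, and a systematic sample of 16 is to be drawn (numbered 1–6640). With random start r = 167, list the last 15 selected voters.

k = N/n = 6640/16 = 415
2nd selection = 167 + 1×415 = 582
3rd: 582 + 415 = 997
4th: 997 + 415 = 1412
5th: 1412 + 415 = 1827
6th: 1827 + 415 = 2242
7th: 2242 + 415 = 2657
8th: 2657 + 415 = 3072
9th: 3072 + 415 = 3487
10th: 3487 + 415 = 3902
11th: 3902 + 415 = 4317
12th: 4317 + 415 = 4732
13th: 4732 + 415 = 5147
14th: 5147 + 415 = 5562
15th: 5562 + 415 = 5977
16th: 5977 + 415 = 6392

582, 997, 1412, 1827, 2242, 2657, 3072, 3487, 3902, 4317, 4732, 5147, 5562, 5977, 6392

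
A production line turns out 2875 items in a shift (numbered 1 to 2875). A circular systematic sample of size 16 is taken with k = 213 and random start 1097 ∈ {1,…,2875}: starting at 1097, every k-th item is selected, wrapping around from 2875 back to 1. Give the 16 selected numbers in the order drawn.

1097, 1310, 1523, 1736, 1949, 2162, 2375, 2588, 2801, 139, 352, 565, 778, 991, 1204, 1417

Selection 1: 1097
Selection 2: 1097 + 213 = 1310
Selection 3: 1310 + 213 = 1523
Selection 4: 1523 + 213 = 1736
Selection 5: 1736 + 213 = 1949
Selection 6: 1949 + 213 = 2162
Selection 7: 2162 + 213 = 2375
Selection 8: 2375 + 213 = 2588
Selection 9: 2588 + 213 = 2801
Selection 10: 2801 + 213 = 3014 → 3014 − 2875 = 139
Selection 11: 139 + 213 = 352
Selection 12: 352 + 213 = 565
Selection 13: 565 + 213 = 778
Selection 14: 778 + 213 = 991
Selection 15: 991 + 213 = 1204
Selection 16: 1204 + 213 = 1417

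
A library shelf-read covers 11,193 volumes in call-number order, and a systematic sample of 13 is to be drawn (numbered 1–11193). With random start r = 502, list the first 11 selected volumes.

k = N/n = 11193/13 = 861
volume 1: 502
volume 2: 502 + 861 = 1363
volume 3: 1363 + 861 = 2224
volume 4: 2224 + 861 = 3085
volume 5: 3085 + 861 = 3946
volume 6: 3946 + 861 = 4807
volume 7: 4807 + 861 = 5668
volume 8: 5668 + 861 = 6529
volume 9: 6529 + 861 = 7390
volume 10: 7390 + 861 = 8251
volume 11: 8251 + 861 = 9112

502, 1363, 2224, 3085, 3946, 4807, 5668, 6529, 7390, 8251, 9112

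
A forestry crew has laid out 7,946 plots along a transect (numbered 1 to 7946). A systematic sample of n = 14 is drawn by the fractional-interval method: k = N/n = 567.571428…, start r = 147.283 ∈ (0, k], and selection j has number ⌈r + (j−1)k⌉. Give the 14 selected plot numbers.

j=1: r + 0k = 147.283 → ⌈·⌉ = 148
j=2: r + 1k = 714.854428… → ⌈·⌉ = 715
j=3: r + 2k = 1282.425857… → ⌈·⌉ = 1283
j=4: r + 3k = 1849.997285… → ⌈·⌉ = 1850
j=5: r + 4k = 2417.568714… → ⌈·⌉ = 2418
j=6: r + 5k = 2985.140142… → ⌈·⌉ = 2986
j=7: r + 6k = 3552.711571… → ⌈·⌉ = 3553
j=8: r + 7k = 4120.283 → ⌈·⌉ = 4121
j=9: r + 8k = 4687.854428… → ⌈·⌉ = 4688
j=10: r + 9k = 5255.425857… → ⌈·⌉ = 5256
j=11: r + 10k = 5822.997285… → ⌈·⌉ = 5823
j=12: r + 11k = 6390.568714… → ⌈·⌉ = 6391
j=13: r + 12k = 6958.140142… → ⌈·⌉ = 6959
j=14: r + 13k = 7525.711571… → ⌈·⌉ = 7526

148, 715, 1283, 1850, 2418, 2986, 3553, 4121, 4688, 5256, 5823, 6391, 6959, 7526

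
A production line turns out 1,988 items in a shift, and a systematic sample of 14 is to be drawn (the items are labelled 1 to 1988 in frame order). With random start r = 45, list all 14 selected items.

45, 187, 329, 471, 613, 755, 897, 1039, 1181, 1323, 1465, 1607, 1749, 1891

k = N/n = 1988/14 = 142
item 1: 45
item 2: 45 + 142 = 187
item 3: 187 + 142 = 329
item 4: 329 + 142 = 471
item 5: 471 + 142 = 613
item 6: 613 + 142 = 755
item 7: 755 + 142 = 897
item 8: 897 + 142 = 1039
item 9: 1039 + 142 = 1181
item 10: 1181 + 142 = 1323
item 11: 1323 + 142 = 1465
item 12: 1465 + 142 = 1607
item 13: 1607 + 142 = 1749
item 14: 1749 + 142 = 1891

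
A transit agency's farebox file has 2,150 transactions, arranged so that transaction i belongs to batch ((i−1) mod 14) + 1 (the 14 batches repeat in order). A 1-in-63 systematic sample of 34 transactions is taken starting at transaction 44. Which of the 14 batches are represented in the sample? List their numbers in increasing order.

Consecutive selections differ by k = 63, so their batch numbers differ by 63 mod 14 = 7.
gcd(63, 14) = 7, so the sample visits 14/7 = 2 distinct residues mod 14.
Start 44 is batch 2; the batches hit are 2, 9.

2, 9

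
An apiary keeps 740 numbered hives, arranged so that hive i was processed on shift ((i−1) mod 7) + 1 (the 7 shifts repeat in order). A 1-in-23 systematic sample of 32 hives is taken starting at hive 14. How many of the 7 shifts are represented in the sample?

7

Consecutive selections differ by k = 23, so their shift numbers differ by 23 mod 7 = 2.
gcd(23, 7) = 1, so the sample visits 7/1 = 7 distinct residues mod 7.
Start 14 is shift 7; the shifts hit are 1, 2, 3, 4, 5, 6, 7.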